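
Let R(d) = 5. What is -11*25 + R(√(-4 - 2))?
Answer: -270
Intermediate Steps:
-11*25 + R(√(-4 - 2)) = -11*25 + 5 = -275 + 5 = -270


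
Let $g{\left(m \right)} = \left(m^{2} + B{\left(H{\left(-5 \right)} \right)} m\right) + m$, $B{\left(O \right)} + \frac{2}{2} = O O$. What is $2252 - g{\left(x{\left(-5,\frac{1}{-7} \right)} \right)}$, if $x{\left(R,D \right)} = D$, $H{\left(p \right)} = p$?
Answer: $\frac{110522}{49} \approx 2255.6$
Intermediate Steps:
$B{\left(O \right)} = -1 + O^{2}$ ($B{\left(O \right)} = -1 + O O = -1 + O^{2}$)
$g{\left(m \right)} = m^{2} + 25 m$ ($g{\left(m \right)} = \left(m^{2} + \left(-1 + \left(-5\right)^{2}\right) m\right) + m = \left(m^{2} + \left(-1 + 25\right) m\right) + m = \left(m^{2} + 24 m\right) + m = m^{2} + 25 m$)
$2252 - g{\left(x{\left(-5,\frac{1}{-7} \right)} \right)} = 2252 - \frac{25 + \frac{1}{-7}}{-7} = 2252 - - \frac{25 - \frac{1}{7}}{7} = 2252 - \left(- \frac{1}{7}\right) \frac{174}{7} = 2252 - - \frac{174}{49} = 2252 + \frac{174}{49} = \frac{110522}{49}$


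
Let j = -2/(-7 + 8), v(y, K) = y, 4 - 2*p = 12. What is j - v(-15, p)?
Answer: 13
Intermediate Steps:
p = -4 (p = 2 - 1/2*12 = 2 - 6 = -4)
j = -2 (j = -2/1 = -2*1 = -2)
j - v(-15, p) = -2 - 1*(-15) = -2 + 15 = 13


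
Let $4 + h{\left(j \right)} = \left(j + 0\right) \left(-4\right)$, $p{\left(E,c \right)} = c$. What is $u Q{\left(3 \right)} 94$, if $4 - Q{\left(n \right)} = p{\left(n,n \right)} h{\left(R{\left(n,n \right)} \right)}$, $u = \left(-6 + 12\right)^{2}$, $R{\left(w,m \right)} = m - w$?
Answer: $54144$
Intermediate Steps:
$h{\left(j \right)} = -4 - 4 j$ ($h{\left(j \right)} = -4 + \left(j + 0\right) \left(-4\right) = -4 + j \left(-4\right) = -4 - 4 j$)
$u = 36$ ($u = 6^{2} = 36$)
$Q{\left(n \right)} = 4 + 4 n$ ($Q{\left(n \right)} = 4 - n \left(-4 - 4 \left(n - n\right)\right) = 4 - n \left(-4 - 0\right) = 4 - n \left(-4 + 0\right) = 4 - n \left(-4\right) = 4 - - 4 n = 4 + 4 n$)
$u Q{\left(3 \right)} 94 = 36 \left(4 + 4 \cdot 3\right) 94 = 36 \left(4 + 12\right) 94 = 36 \cdot 16 \cdot 94 = 36 \cdot 1504 = 54144$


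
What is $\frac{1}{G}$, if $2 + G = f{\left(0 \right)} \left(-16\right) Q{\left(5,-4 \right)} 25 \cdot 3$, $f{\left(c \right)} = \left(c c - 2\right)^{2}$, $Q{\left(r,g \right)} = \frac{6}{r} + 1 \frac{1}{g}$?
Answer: $- \frac{1}{4562} \approx -0.0002192$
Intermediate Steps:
$Q{\left(r,g \right)} = \frac{1}{g} + \frac{6}{r}$ ($Q{\left(r,g \right)} = \frac{6}{r} + \frac{1}{g} = \frac{1}{g} + \frac{6}{r}$)
$f{\left(c \right)} = \left(-2 + c^{2}\right)^{2}$ ($f{\left(c \right)} = \left(c^{2} - 2\right)^{2} = \left(-2 + c^{2}\right)^{2}$)
$G = -4562$ ($G = -2 + \left(-2 + 0^{2}\right)^{2} \left(-16\right) \left(\frac{1}{-4} + \frac{6}{5}\right) 25 \cdot 3 = -2 + \left(-2 + 0\right)^{2} \left(-16\right) \left(- \frac{1}{4} + 6 \cdot \frac{1}{5}\right) 75 = -2 + \left(-2\right)^{2} \left(-16\right) \left(- \frac{1}{4} + \frac{6}{5}\right) 75 = -2 + 4 \left(-16\right) \frac{19}{20} \cdot 75 = -2 + \left(-64\right) \frac{19}{20} \cdot 75 = -2 - 4560 = -4562$)
$\frac{1}{G} = \frac{1}{-4562} = - \frac{1}{4562}$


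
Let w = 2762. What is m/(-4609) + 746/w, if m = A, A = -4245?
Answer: 7581502/6365029 ≈ 1.1911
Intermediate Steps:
m = -4245
m/(-4609) + 746/w = -4245/(-4609) + 746/2762 = -4245*(-1/4609) + 746*(1/2762) = 4245/4609 + 373/1381 = 7581502/6365029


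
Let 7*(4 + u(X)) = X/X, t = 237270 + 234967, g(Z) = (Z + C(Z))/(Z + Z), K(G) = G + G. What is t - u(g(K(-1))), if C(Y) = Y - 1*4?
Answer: 3305686/7 ≈ 4.7224e+5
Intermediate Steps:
C(Y) = -4 + Y (C(Y) = Y - 4 = -4 + Y)
K(G) = 2*G
g(Z) = (-4 + 2*Z)/(2*Z) (g(Z) = (Z + (-4 + Z))/(Z + Z) = (-4 + 2*Z)/((2*Z)) = (-4 + 2*Z)*(1/(2*Z)) = (-4 + 2*Z)/(2*Z))
t = 472237
u(X) = -27/7 (u(X) = -4 + (X/X)/7 = -4 + (⅐)*1 = -4 + ⅐ = -27/7)
t - u(g(K(-1))) = 472237 - 1*(-27/7) = 472237 + 27/7 = 3305686/7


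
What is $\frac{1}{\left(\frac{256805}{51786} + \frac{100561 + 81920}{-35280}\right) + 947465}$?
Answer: $\frac{14500080}{13738315202909} \approx 1.0554 \cdot 10^{-6}$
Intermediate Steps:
$\frac{1}{\left(\frac{256805}{51786} + \frac{100561 + 81920}{-35280}\right) + 947465} = \frac{1}{\left(256805 \cdot \frac{1}{51786} + 182481 \left(- \frac{1}{35280}\right)\right) + 947465} = \frac{1}{\left(\frac{256805}{51786} - \frac{60827}{11760}\right) + 947465} = \frac{1}{- \frac{3094291}{14500080} + 947465} = \frac{1}{\frac{13738315202909}{14500080}} = \frac{14500080}{13738315202909}$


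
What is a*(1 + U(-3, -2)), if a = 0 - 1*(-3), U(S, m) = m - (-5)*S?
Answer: -48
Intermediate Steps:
U(S, m) = m + 5*S
a = 3 (a = 0 + 3 = 3)
a*(1 + U(-3, -2)) = 3*(1 + (-2 + 5*(-3))) = 3*(1 + (-2 - 15)) = 3*(1 - 17) = 3*(-16) = -48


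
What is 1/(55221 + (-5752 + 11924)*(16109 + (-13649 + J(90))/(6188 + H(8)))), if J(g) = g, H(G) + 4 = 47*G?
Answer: 1640/163126227623 ≈ 1.0054e-8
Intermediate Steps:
H(G) = -4 + 47*G
1/(55221 + (-5752 + 11924)*(16109 + (-13649 + J(90))/(6188 + H(8)))) = 1/(55221 + (-5752 + 11924)*(16109 + (-13649 + 90)/(6188 + (-4 + 47*8)))) = 1/(55221 + 6172*(16109 - 13559/(6188 + (-4 + 376)))) = 1/(55221 + 6172*(16109 - 13559/(6188 + 372))) = 1/(55221 + 6172*(16109 - 13559/6560)) = 1/(55221 + 6172*(105661481/6560)) = 1/(55221 + 163035665183/1640) = 1/(163126227623/1640) = 1640/163126227623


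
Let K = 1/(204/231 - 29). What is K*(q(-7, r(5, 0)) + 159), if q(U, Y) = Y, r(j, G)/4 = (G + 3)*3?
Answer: -3003/433 ≈ -6.9353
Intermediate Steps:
r(j, G) = 36 + 12*G (r(j, G) = 4*((G + 3)*3) = 4*((3 + G)*3) = 4*(9 + 3*G) = 36 + 12*G)
K = -77/2165 (K = 1/(204*(1/231) - 29) = 1/(68/77 - 29) = 1/(-2165/77) = -77/2165 ≈ -0.035566)
K*(q(-7, r(5, 0)) + 159) = -77*((36 + 12*0) + 159)/2165 = -77*((36 + 0) + 159)/2165 = -77*(36 + 159)/2165 = -77/2165*195 = -3003/433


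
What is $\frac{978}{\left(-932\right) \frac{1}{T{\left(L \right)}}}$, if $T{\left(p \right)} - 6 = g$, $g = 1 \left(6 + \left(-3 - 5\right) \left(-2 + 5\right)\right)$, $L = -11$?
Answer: $\frac{2934}{233} \approx 12.592$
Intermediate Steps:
$g = -18$ ($g = 1 \left(6 - 24\right) = 1 \left(-18\right) = -18$)
$T{\left(p \right)} = -12$ ($T{\left(p \right)} = 6 - 18 = -12$)
$\frac{978}{\left(-932\right) \frac{1}{T{\left(L \right)}}} = \frac{978}{\left(-932\right) \frac{1}{-12}} = \frac{978}{\left(-932\right) \left(- \frac{1}{12}\right)} = \frac{978}{\frac{233}{3}} = 978 \cdot \frac{3}{233} = \frac{2934}{233}$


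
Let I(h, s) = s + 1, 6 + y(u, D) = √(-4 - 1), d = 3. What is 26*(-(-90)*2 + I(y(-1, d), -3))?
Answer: 4628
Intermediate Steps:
y(u, D) = -6 + I*√5 (y(u, D) = -6 + √(-4 - 1) = -6 + √(-5) = -6 + I*√5)
I(h, s) = 1 + s
26*(-(-90)*2 + I(y(-1, d), -3)) = 26*(-(-90)*2 + (1 - 3)) = 26*(-5*(-36) - 2) = 26*(180 - 2) = 26*178 = 4628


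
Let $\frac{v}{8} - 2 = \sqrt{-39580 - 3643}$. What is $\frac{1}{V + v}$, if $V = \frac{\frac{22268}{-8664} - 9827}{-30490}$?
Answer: $\frac{197200591749660}{33424218157992788761} - \frac{96652821916800 i \sqrt{43223}}{33424218157992788761} \approx 5.8999 \cdot 10^{-6} - 0.00060119 i$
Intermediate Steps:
$V = \frac{1120571}{3475860}$ ($V = \left(22268 \left(- \frac{1}{8664}\right) - 9827\right) \left(- \frac{1}{30490}\right) = \left(- \frac{293}{114} - 9827\right) \left(- \frac{1}{30490}\right) = \left(- \frac{1120571}{114}\right) \left(- \frac{1}{30490}\right) = \frac{1120571}{3475860} \approx 0.32239$)
$v = 16 + 8 i \sqrt{43223}$ ($v = 16 + 8 \sqrt{-39580 - 3643} = 16 + 8 \sqrt{-43223} = 16 + 8 i \sqrt{43223} \approx 16.0 + 1663.2 i$)
$\frac{1}{V + v} = \frac{1}{\frac{1120571}{3475860} + \left(16 + 8 i \sqrt{43223}\right)} = \frac{1}{\frac{56734331}{3475860} + 8 i \sqrt{43223}}$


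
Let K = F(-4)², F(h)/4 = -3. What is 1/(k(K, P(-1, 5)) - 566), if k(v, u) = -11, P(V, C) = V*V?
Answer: -1/577 ≈ -0.0017331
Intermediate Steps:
F(h) = -12 (F(h) = 4*(-3) = -12)
P(V, C) = V²
K = 144 (K = (-12)² = 144)
1/(k(K, P(-1, 5)) - 566) = 1/(-11 - 566) = 1/(-577) = -1/577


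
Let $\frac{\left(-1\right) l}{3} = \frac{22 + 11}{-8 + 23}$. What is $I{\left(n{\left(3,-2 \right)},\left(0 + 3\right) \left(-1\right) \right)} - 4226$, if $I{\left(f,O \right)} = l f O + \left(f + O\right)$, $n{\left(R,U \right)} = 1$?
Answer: $- \frac{21041}{5} \approx -4208.2$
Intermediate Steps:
$l = - \frac{33}{5}$ ($l = - 3 \frac{22 + 11}{-8 + 23} = - 3 \cdot \frac{33}{15} = - 3 \cdot 33 \cdot \frac{1}{15} = \left(-3\right) \frac{11}{5} = - \frac{33}{5} \approx -6.6$)
$I{\left(f,O \right)} = O + f - \frac{33 O f}{5}$ ($I{\left(f,O \right)} = - \frac{33 f}{5} O + \left(f + O\right) = - \frac{33 O f}{5} + \left(O + f\right) = O + f - \frac{33 O f}{5}$)
$I{\left(n{\left(3,-2 \right)},\left(0 + 3\right) \left(-1\right) \right)} - 4226 = \left(\left(0 + 3\right) \left(-1\right) + 1 - \frac{33}{5} \left(0 + 3\right) \left(-1\right) 1\right) - 4226 = \left(3 \left(-1\right) + 1 - \frac{33}{5} \cdot 3 \left(-1\right) 1\right) - 4226 = \left(-3 + 1 - \left(- \frac{99}{5}\right) 1\right) - 4226 = \left(-3 + 1 + \frac{99}{5}\right) - 4226 = \frac{89}{5} - 4226 = - \frac{21041}{5}$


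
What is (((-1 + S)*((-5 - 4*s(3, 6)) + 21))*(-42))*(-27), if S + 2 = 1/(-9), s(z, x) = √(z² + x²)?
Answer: -56448 + 42336*√5 ≈ 38218.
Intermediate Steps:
s(z, x) = √(x² + z²)
S = -19/9 (S = -2 + 1/(-9) = -2 - ⅑ = -19/9 ≈ -2.1111)
(((-1 + S)*((-5 - 4*s(3, 6)) + 21))*(-42))*(-27) = (((-1 - 19/9)*((-5 - 4*√(6² + 3²)) + 21))*(-42))*(-27) = (-28*((-5 - 4*√(36 + 9)) + 21)/9*(-42))*(-27) = (-28*((-5 - 12*√5) + 21)/9*(-42))*(-27) = (-28*(16 - 12*√5)/9*(-42))*(-27) = ((-448/9 + 112*√5/3)*(-42))*(-27) = (6272/3 - 1568*√5)*(-27) = -56448 + 42336*√5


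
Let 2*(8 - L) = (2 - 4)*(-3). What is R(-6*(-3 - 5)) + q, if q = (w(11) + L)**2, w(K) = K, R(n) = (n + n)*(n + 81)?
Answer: 12640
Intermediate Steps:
R(n) = 2*n*(81 + n) (R(n) = (2*n)*(81 + n) = 2*n*(81 + n))
L = 5 (L = 8 - (2 - 4)*(-3)/2 = 8 - (-1)*(-3) = 8 - 1/2*6 = 8 - 3 = 5)
q = 256 (q = (11 + 5)**2 = 16**2 = 256)
R(-6*(-3 - 5)) + q = 2*(-6*(-3 - 5))*(81 - 6*(-3 - 5)) + 256 = 2*(-6*(-8))*(81 - 6*(-8)) + 256 = 2*48*(81 + 48) + 256 = 2*48*129 + 256 = 12384 + 256 = 12640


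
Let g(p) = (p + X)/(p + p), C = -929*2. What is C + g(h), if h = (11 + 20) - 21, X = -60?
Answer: -3721/2 ≈ -1860.5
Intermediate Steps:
h = 10 (h = 31 - 21 = 10)
C = -1858
g(p) = (-60 + p)/(2*p) (g(p) = (p - 60)/(p + p) = (-60 + p)/((2*p)) = (-60 + p)*(1/(2*p)) = (-60 + p)/(2*p))
C + g(h) = -1858 + (1/2)*(-60 + 10)/10 = -1858 + (1/2)*(1/10)*(-50) = -1858 - 5/2 = -3721/2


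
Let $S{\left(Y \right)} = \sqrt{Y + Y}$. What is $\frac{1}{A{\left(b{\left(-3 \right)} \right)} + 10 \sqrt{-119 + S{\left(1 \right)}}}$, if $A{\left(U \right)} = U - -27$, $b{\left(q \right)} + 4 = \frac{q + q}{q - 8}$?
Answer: $\frac{1}{\frac{259}{11} + 10 i \sqrt{119 - \sqrt{2}}} \approx 0.0019122 - 0.0088067 i$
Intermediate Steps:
$S{\left(Y \right)} = \sqrt{2} \sqrt{Y}$ ($S{\left(Y \right)} = \sqrt{2 Y} = \sqrt{2} \sqrt{Y}$)
$b{\left(q \right)} = -4 + \frac{2 q}{-8 + q}$ ($b{\left(q \right)} = -4 + \frac{q + q}{q - 8} = -4 + \frac{2 q}{-8 + q}$)
$A{\left(U \right)} = 27 + U$ ($A{\left(U \right)} = U + 27 = 27 + U$)
$\frac{1}{A{\left(b{\left(-3 \right)} \right)} + 10 \sqrt{-119 + S{\left(1 \right)}}} = \frac{1}{\left(27 + \frac{2 \left(16 - -3\right)}{-8 - 3}\right) + 10 \sqrt{-119 + \sqrt{2} \sqrt{1}}} = \frac{1}{\left(27 + \frac{2 \left(16 + 3\right)}{-11}\right) + 10 \sqrt{-119 + \sqrt{2} \cdot 1}} = \frac{1}{\left(27 + 2 \left(- \frac{1}{11}\right) 19\right) + 10 \sqrt{-119 + \sqrt{2}}} = \frac{1}{\left(27 - \frac{38}{11}\right) + 10 \sqrt{-119 + \sqrt{2}}} = \frac{1}{\frac{259}{11} + 10 \sqrt{-119 + \sqrt{2}}}$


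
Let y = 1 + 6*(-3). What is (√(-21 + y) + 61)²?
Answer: (61 + I*√38)² ≈ 3683.0 + 752.06*I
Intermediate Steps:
y = -17 (y = 1 - 18 = -17)
(√(-21 + y) + 61)² = (√(-21 - 17) + 61)² = (√(-38) + 61)² = (I*√38 + 61)² = (61 + I*√38)²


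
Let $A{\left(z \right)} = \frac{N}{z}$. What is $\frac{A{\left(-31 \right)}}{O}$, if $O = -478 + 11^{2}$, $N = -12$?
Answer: $- \frac{4}{3689} \approx -0.0010843$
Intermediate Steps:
$A{\left(z \right)} = - \frac{12}{z}$
$O = -357$ ($O = -478 + 121 = -357$)
$\frac{A{\left(-31 \right)}}{O} = \frac{\left(-12\right) \frac{1}{-31}}{-357} = \left(-12\right) \left(- \frac{1}{31}\right) \left(- \frac{1}{357}\right) = \frac{12}{31} \left(- \frac{1}{357}\right) = - \frac{4}{3689}$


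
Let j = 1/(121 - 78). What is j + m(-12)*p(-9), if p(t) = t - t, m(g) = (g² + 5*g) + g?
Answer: 1/43 ≈ 0.023256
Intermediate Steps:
m(g) = g² + 6*g
p(t) = 0
j = 1/43 ≈ 0.023256
j + m(-12)*p(-9) = 1/43 - 12*(6 - 12)*0 = 1/43 - 12*(-6)*0 = 1/43 + 72*0 = 1/43 + 0 = 1/43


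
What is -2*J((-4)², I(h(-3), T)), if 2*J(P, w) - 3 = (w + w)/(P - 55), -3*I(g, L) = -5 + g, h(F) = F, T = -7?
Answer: -335/117 ≈ -2.8632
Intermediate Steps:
I(g, L) = 5/3 - g/3 (I(g, L) = -(-5 + g)/3 = 5/3 - g/3)
J(P, w) = 3/2 + w/(-55 + P) (J(P, w) = 3/2 + ((w + w)/(P - 55))/2 = 3/2 + ((2*w)/(-55 + P))/2 = 3/2 + (2*w/(-55 + P))/2 = 3/2 + w/(-55 + P))
-2*J((-4)², I(h(-3), T)) = -(-165 + 2*(5/3 - ⅓*(-3)) + 3*(-4)²)/(-55 + (-4)²) = -(-165 + 2*(5/3 + 1) + 3*16)/(-55 + 16) = -(-165 + 2*(8/3) + 48)/(-39) = -(-1)*(-165 + 16/3 + 48)/39 = -(-1)*(-335)/(39*3) = -2*335/234 = -335/117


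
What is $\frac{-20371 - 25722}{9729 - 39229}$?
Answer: $\frac{46093}{29500} \approx 1.5625$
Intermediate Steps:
$\frac{-20371 - 25722}{9729 - 39229} = \frac{-20371 - 25722}{-29500} = \left(-46093\right) \left(- \frac{1}{29500}\right) = \frac{46093}{29500}$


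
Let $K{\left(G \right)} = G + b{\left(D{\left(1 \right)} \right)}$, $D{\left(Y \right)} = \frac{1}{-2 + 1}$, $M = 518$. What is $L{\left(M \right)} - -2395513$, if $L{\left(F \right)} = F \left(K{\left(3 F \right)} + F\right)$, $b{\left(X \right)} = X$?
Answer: $3468291$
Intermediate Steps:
$D{\left(Y \right)} = -1$ ($D{\left(Y \right)} = \frac{1}{-1} = -1$)
$K{\left(G \right)} = -1 + G$ ($K{\left(G \right)} = G - 1 = -1 + G$)
$L{\left(F \right)} = F \left(-1 + 4 F\right)$ ($L{\left(F \right)} = F \left(\left(-1 + 3 F\right) + F\right) = F \left(-1 + 4 F\right)$)
$L{\left(M \right)} - -2395513 = 518 \left(-1 + 4 \cdot 518\right) - -2395513 = 518 \left(-1 + 2072\right) + 2395513 = 518 \cdot 2071 + 2395513 = 1072778 + 2395513 = 3468291$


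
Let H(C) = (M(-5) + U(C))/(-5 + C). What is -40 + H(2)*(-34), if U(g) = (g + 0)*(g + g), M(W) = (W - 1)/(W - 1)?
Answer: 62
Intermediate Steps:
M(W) = 1 (M(W) = (-1 + W)/(-1 + W) = 1)
U(g) = 2*g² (U(g) = g*(2*g) = 2*g²)
H(C) = (1 + 2*C²)/(-5 + C)
-40 + H(2)*(-34) = -40 + ((1 + 2*2²)/(-5 + 2))*(-34) = -40 + ((1 + 2*4)/(-3))*(-34) = -40 - (1 + 8)/3*(-34) = -40 - ⅓*9*(-34) = -40 - 3*(-34) = -40 + 102 = 62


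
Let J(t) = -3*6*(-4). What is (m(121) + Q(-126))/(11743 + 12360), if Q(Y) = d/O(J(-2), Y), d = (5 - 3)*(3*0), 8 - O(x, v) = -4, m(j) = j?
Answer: 121/24103 ≈ 0.0050201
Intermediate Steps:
J(t) = 72 (J(t) = -18*(-4) = 72)
O(x, v) = 12 (O(x, v) = 8 - 1*(-4) = 8 + 4 = 12)
d = 0 (d = 2*0 = 0)
Q(Y) = 0 (Q(Y) = 0/12 = 0*(1/12) = 0)
(m(121) + Q(-126))/(11743 + 12360) = (121 + 0)/(11743 + 12360) = 121/24103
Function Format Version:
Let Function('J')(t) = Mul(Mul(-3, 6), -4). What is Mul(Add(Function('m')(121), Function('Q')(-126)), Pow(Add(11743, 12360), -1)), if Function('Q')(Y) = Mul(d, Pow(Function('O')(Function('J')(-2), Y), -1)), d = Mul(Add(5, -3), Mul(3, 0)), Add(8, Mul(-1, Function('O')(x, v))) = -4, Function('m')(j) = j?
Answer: Rational(121, 24103) ≈ 0.0050201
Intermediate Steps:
Function('J')(t) = 72 (Function('J')(t) = Mul(-18, -4) = 72)
Function('O')(x, v) = 12 (Function('O')(x, v) = Add(8, Mul(-1, -4)) = Add(8, 4) = 12)
d = 0 (d = Mul(2, 0) = 0)
Function('Q')(Y) = 0 (Function('Q')(Y) = Mul(0, Pow(12, -1)) = Mul(0, Rational(1, 12)) = 0)
Mul(Add(Function('m')(121), Function('Q')(-126)), Pow(Add(11743, 12360), -1)) = Mul(Add(121, 0), Pow(Add(11743, 12360), -1)) = Mul(121, Pow(24103, -1)) = Mul(121, Rational(1, 24103)) = Rational(121, 24103)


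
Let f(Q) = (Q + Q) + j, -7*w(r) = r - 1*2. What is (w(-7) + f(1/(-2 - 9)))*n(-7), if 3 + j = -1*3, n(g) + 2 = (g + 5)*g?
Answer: -4524/77 ≈ -58.753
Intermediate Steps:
n(g) = -2 + g*(5 + g) (n(g) = -2 + (g + 5)*g = -2 + (5 + g)*g = -2 + g*(5 + g))
w(r) = 2/7 - r/7 (w(r) = -(r - 1*2)/7 = -(r - 2)/7 = -(-2 + r)/7 = 2/7 - r/7)
j = -6 (j = -3 - 1*3 = -3 - 3 = -6)
f(Q) = -6 + 2*Q (f(Q) = (Q + Q) - 6 = 2*Q - 6 = -6 + 2*Q)
(w(-7) + f(1/(-2 - 9)))*n(-7) = ((2/7 - ⅐*(-7)) + (-6 + 2/(-2 - 9)))*(-2 + (-7)² + 5*(-7)) = ((2/7 + 1) + (-6 + 2/(-11)))*(-2 + 49 - 35) = (9/7 + (-6 + 2*(-1/11)))*12 = (9/7 + (-6 - 2/11))*12 = (9/7 - 68/11)*12 = -377/77*12 = -4524/77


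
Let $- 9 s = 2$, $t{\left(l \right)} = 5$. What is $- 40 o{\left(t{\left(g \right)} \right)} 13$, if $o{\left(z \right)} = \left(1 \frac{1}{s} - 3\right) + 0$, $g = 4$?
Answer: $3900$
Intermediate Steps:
$s = - \frac{2}{9}$ ($s = \left(- \frac{1}{9}\right) 2 = - \frac{2}{9} \approx -0.22222$)
$o{\left(z \right)} = - \frac{15}{2}$ ($o{\left(z \right)} = \left(1 \frac{1}{- \frac{2}{9}} - 3\right) + 0 = \left(1 \left(- \frac{9}{2}\right) - 3\right) + 0 = \left(- \frac{9}{2} - 3\right) + 0 = - \frac{15}{2} + 0 = - \frac{15}{2}$)
$- 40 o{\left(t{\left(g \right)} \right)} 13 = \left(-40\right) \left(- \frac{15}{2}\right) 13 = 300 \cdot 13 = 3900$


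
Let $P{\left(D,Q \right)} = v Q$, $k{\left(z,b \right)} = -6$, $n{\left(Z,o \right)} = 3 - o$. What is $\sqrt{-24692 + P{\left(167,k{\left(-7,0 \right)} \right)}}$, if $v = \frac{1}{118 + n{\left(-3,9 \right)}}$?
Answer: $\frac{i \sqrt{19358570}}{28} \approx 157.14 i$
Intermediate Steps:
$v = \frac{1}{112}$ ($v = \frac{1}{118 + \left(3 - 9\right)} = \frac{1}{118 - 6} = \frac{1}{112} \approx 0.0089286$)
$P{\left(D,Q \right)} = \frac{Q}{112}$
$\sqrt{-24692 + P{\left(167,k{\left(-7,0 \right)} \right)}} = \sqrt{-24692 + \frac{1}{112} \left(-6\right)} = \sqrt{-24692 - \frac{3}{56}} = \sqrt{- \frac{1382755}{56}} = \frac{i \sqrt{19358570}}{28}$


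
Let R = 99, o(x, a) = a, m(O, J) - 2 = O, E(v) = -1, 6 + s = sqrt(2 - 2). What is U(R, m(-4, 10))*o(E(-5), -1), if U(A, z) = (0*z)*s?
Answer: 0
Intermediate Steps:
s = -6 (s = -6 + sqrt(2 - 2) = -6 + sqrt(0) = -6 + 0 = -6)
m(O, J) = 2 + O
U(A, z) = 0 (U(A, z) = (0*z)*(-6) = 0*(-6) = 0)
U(R, m(-4, 10))*o(E(-5), -1) = 0*(-1) = 0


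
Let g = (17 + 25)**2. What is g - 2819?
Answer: -1055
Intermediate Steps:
g = 1764 (g = 42**2 = 1764)
g - 2819 = 1764 - 2819 = -1055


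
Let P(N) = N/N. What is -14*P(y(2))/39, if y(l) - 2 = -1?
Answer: -14/39 ≈ -0.35897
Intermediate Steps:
y(l) = 1 (y(l) = 2 - 1 = 1)
P(N) = 1
-14*P(y(2))/39 = -14*1/39 = -14/39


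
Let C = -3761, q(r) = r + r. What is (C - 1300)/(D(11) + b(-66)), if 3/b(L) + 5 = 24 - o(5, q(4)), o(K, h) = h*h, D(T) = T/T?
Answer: -10845/2 ≈ -5422.5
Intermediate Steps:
q(r) = 2*r
D(T) = 1
o(K, h) = h**2
b(L) = -1/15 (b(L) = 3/(-5 + (24 - (2*4)**2)) = 3/(-5 + (24 - 1*8**2)) = 3/(-5 + (24 - 1*64)) = 3/(-5 + (24 - 64)) = 3/(-5 - 40) = 3/(-45) = 3*(-1/45) = -1/15)
(C - 1300)/(D(11) + b(-66)) = (-3761 - 1300)/(1 - 1/15) = -5061/14/15 = -5061*15/14 = -10845/2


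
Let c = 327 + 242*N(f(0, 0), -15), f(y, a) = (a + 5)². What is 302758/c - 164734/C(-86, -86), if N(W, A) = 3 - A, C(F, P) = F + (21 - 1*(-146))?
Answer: -248975308/126441 ≈ -1969.1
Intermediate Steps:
f(y, a) = (5 + a)²
C(F, P) = 167 + F (C(F, P) = F + (21 + 146) = F + 167 = 167 + F)
c = 4683 (c = 327 + 242*(3 - 1*(-15)) = 327 + 242*(3 + 15) = 327 + 242*18 = 327 + 4356 = 4683)
302758/c - 164734/C(-86, -86) = 302758/4683 - 164734/(167 - 86) = 302758*(1/4683) - 164734/81 = 302758/4683 - 164734*1/81 = 302758/4683 - 164734/81 = -248975308/126441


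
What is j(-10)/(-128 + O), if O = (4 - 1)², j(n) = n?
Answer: 10/119 ≈ 0.084034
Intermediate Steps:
O = 9 (O = 3² = 9)
j(-10)/(-128 + O) = -10/(-128 + 9) = -10/(-119) = -10*(-1/119) = 10/119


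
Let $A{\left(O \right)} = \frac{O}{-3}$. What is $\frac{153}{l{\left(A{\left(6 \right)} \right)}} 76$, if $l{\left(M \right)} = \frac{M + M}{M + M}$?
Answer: $11628$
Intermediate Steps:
$A{\left(O \right)} = - \frac{O}{3}$ ($A{\left(O \right)} = O \left(- \frac{1}{3}\right) = - \frac{O}{3}$)
$l{\left(M \right)} = 1$ ($l{\left(M \right)} = \frac{2 M}{2 M} = 2 M \frac{1}{2 M} = 1$)
$\frac{153}{l{\left(A{\left(6 \right)} \right)}} 76 = \frac{153}{1} \cdot 76 = 153 \cdot 1 \cdot 76 = 153 \cdot 76 = 11628$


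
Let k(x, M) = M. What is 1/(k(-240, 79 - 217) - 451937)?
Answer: -1/452075 ≈ -2.2120e-6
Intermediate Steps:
1/(k(-240, 79 - 217) - 451937) = 1/((79 - 217) - 451937) = 1/(-138 - 451937) = 1/(-452075) = -1/452075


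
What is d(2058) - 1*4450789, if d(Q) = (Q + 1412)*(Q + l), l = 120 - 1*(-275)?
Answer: 4061121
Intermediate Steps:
l = 395 (l = 120 + 275 = 395)
d(Q) = (395 + Q)*(1412 + Q) (d(Q) = (Q + 1412)*(Q + 395) = (1412 + Q)*(395 + Q) = (395 + Q)*(1412 + Q))
d(2058) - 1*4450789 = (557740 + 2058² + 1807*2058) - 1*4450789 = (557740 + 4235364 + 3718806) - 4450789 = 8511910 - 4450789 = 4061121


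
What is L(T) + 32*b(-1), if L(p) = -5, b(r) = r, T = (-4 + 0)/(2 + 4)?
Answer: -37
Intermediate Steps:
T = -⅔ (T = -4/6 = -4*⅙ = -⅔ ≈ -0.66667)
L(T) + 32*b(-1) = -5 + 32*(-1) = -5 - 32 = -37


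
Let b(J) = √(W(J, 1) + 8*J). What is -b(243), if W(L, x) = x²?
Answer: -√1945 ≈ -44.102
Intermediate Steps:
b(J) = √(1 + 8*J) (b(J) = √(1² + 8*J) = √(1 + 8*J))
-b(243) = -√(1 + 8*243) = -√(1 + 1944) = -√1945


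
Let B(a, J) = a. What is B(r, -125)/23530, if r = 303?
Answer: 303/23530 ≈ 0.012877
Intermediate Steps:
B(r, -125)/23530 = 303/23530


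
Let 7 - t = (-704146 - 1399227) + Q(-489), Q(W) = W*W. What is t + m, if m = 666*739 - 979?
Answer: 2355454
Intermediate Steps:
Q(W) = W**2
t = 1864259 (t = 7 - ((-704146 - 1399227) + (-489)**2) = 7 - (-2103373 + 239121) = 7 - 1*(-1864252) = 7 + 1864252 = 1864259)
m = 491195 (m = 492174 - 979 = 491195)
t + m = 1864259 + 491195 = 2355454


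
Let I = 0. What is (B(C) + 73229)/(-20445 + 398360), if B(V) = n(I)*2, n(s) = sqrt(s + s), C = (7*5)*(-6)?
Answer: 73229/377915 ≈ 0.19377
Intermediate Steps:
C = -210 (C = 35*(-6) = -210)
n(s) = sqrt(2)*sqrt(s) (n(s) = sqrt(2*s) = sqrt(2)*sqrt(s))
B(V) = 0 (B(V) = (sqrt(2)*sqrt(0))*2 = (sqrt(2)*0)*2 = 0*2 = 0)
(B(C) + 73229)/(-20445 + 398360) = (0 + 73229)/(-20445 + 398360) = 73229/377915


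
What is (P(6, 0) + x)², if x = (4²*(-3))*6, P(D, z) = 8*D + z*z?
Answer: 57600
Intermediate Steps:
P(D, z) = z² + 8*D (P(D, z) = 8*D + z² = z² + 8*D)
x = -288 (x = (16*(-3))*6 = -48*6 = -288)
(P(6, 0) + x)² = ((0² + 8*6) - 288)² = ((0 + 48) - 288)² = (48 - 288)² = (-240)² = 57600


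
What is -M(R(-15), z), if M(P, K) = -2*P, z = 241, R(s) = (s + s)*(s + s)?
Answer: 1800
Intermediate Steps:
R(s) = 4*s² (R(s) = (2*s)*(2*s) = 4*s²)
-M(R(-15), z) = -(-2)*4*(-15)² = -(-2)*4*225 = -(-2)*900 = -1*(-1800) = 1800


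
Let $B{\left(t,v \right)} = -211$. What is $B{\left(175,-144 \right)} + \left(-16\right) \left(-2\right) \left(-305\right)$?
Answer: $-9971$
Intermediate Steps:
$B{\left(175,-144 \right)} + \left(-16\right) \left(-2\right) \left(-305\right) = -211 + \left(-16\right) \left(-2\right) \left(-305\right) = -211 + 32 \left(-305\right) = -211 - 9760 = -9971$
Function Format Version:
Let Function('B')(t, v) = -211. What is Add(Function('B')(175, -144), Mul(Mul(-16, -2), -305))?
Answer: -9971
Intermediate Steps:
Add(Function('B')(175, -144), Mul(Mul(-16, -2), -305)) = Add(-211, Mul(Mul(-16, -2), -305)) = Add(-211, Mul(32, -305)) = Add(-211, -9760) = -9971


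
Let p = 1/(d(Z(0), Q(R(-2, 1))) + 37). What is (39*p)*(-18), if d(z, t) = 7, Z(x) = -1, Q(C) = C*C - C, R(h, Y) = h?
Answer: -351/22 ≈ -15.955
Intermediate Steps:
Q(C) = C² - C
p = 1/44 (p = 1/(7 + 37) = 1/44 ≈ 0.022727)
(39*p)*(-18) = (39*(1/44))*(-18) = (39/44)*(-18) = -351/22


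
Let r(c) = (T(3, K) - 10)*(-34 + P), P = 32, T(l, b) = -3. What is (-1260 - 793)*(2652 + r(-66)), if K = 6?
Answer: -5497934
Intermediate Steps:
r(c) = 26 (r(c) = (-3 - 10)*(-34 + 32) = -13*(-2) = 26)
(-1260 - 793)*(2652 + r(-66)) = (-1260 - 793)*(2652 + 26) = -2053*2678 = -5497934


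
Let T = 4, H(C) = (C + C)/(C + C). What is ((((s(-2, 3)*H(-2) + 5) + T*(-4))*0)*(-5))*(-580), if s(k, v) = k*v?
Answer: 0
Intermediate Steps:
H(C) = 1 (H(C) = (2*C)/((2*C)) = (2*C)*(1/(2*C)) = 1)
((((s(-2, 3)*H(-2) + 5) + T*(-4))*0)*(-5))*(-580) = ((((-2*3*1 + 5) + 4*(-4))*0)*(-5))*(-580) = ((((-6*1 + 5) - 16)*0)*(-5))*(-580) = ((((-6 + 5) - 16)*0)*(-5))*(-580) = (((-1 - 16)*0)*(-5))*(-580) = (-17*0*(-5))*(-580) = (0*(-5))*(-580) = 0*(-580) = 0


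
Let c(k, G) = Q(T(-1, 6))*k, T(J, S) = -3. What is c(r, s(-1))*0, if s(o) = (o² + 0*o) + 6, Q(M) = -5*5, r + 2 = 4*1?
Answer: 0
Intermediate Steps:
r = 2 (r = -2 + 4*1 = -2 + 4 = 2)
Q(M) = -25
s(o) = 6 + o² (s(o) = (o² + 0) + 6 = o² + 6 = 6 + o²)
c(k, G) = -25*k
c(r, s(-1))*0 = -25*2*0 = -50*0 = 0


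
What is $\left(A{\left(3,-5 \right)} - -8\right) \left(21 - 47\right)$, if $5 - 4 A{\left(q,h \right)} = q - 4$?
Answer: $-247$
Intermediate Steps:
$A{\left(q,h \right)} = \frac{9}{4} - \frac{q}{4}$ ($A{\left(q,h \right)} = \frac{5}{4} - \frac{q - 4}{4} = \frac{5}{4} - \frac{-4 + q}{4} = \frac{5}{4} - \left(-1 + \frac{q}{4}\right) = \frac{9}{4} - \frac{q}{4}$)
$\left(A{\left(3,-5 \right)} - -8\right) \left(21 - 47\right) = \left(\left(\frac{9}{4} - \frac{3}{4}\right) - -8\right) \left(21 - 47\right) = \left(\left(\frac{9}{4} - \frac{3}{4}\right) + 8\right) \left(-26\right) = \left(\frac{3}{2} + 8\right) \left(-26\right) = \frac{19}{2} \left(-26\right) = -247$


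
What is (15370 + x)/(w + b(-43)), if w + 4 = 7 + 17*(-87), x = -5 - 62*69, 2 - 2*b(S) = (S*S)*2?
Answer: -11087/3324 ≈ -3.3354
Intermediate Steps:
b(S) = 1 - S² (b(S) = 1 - S*S*2/2 = 1 - S²*2/2 = 1 - S²)
x = -4283 (x = -5 - 4278 = -4283)
w = -1476 (w = -4 + (7 + 17*(-87)) = -4 + (7 - 1479) = -4 - 1472 = -1476)
(15370 + x)/(w + b(-43)) = (15370 - 4283)/(-1476 + (1 - 1*(-43)²)) = 11087/(-1476 + (1 - 1*1849)) = 11087/(-1476 + (1 - 1849)) = 11087/(-1476 - 1848) = 11087/(-3324) = 11087*(-1/3324) = -11087/3324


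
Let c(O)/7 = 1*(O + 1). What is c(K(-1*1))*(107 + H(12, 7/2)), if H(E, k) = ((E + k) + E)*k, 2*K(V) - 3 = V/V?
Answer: 17073/4 ≈ 4268.3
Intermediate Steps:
K(V) = 2 (K(V) = 3/2 + (V/V)/2 = 3/2 + (½)*1 = 3/2 + ½ = 2)
H(E, k) = k*(k + 2*E) (H(E, k) = (k + 2*E)*k = k*(k + 2*E))
c(O) = 7 + 7*O (c(O) = 7*(1*(O + 1)) = 7*(1*(1 + O)) = 7*(1 + O) = 7 + 7*O)
c(K(-1*1))*(107 + H(12, 7/2)) = (7 + 7*2)*(107 + (7/2)*(7/2 + 2*12)) = (7 + 14)*(107 + (7*(½))*(7*(½) + 24)) = 21*(107 + 7*(7/2 + 24)/2) = 21*(107 + (7/2)*(55/2)) = 21*(107 + 385/4) = 21*(813/4) = 17073/4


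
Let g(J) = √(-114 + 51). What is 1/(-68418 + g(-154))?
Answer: -1086/74301949 - I*√7/1560340929 ≈ -1.4616e-5 - 1.6956e-9*I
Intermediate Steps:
g(J) = 3*I*√7 (g(J) = √(-63) = 3*I*√7)
1/(-68418 + g(-154)) = 1/(-68418 + 3*I*√7)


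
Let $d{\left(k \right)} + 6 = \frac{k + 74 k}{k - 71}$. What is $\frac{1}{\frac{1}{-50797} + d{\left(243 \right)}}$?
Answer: $\frac{8737084}{873352649} \approx 0.010004$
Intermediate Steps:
$d{\left(k \right)} = -6 + \frac{75 k}{-71 + k}$ ($d{\left(k \right)} = -6 + \frac{k + 74 k}{k - 71} = -6 + \frac{75 k}{-71 + k}$)
$\frac{1}{\frac{1}{-50797} + d{\left(243 \right)}} = \frac{1}{\frac{1}{-50797} + \frac{3 \left(142 + 23 \cdot 243\right)}{-71 + 243}} = \frac{1}{- \frac{1}{50797} + \frac{3 \left(142 + 5589\right)}{172}} = \frac{1}{- \frac{1}{50797} + 3 \cdot \frac{1}{172} \cdot 5731} = \frac{1}{- \frac{1}{50797} + \frac{17193}{172}} = \frac{1}{\frac{873352649}{8737084}} = \frac{8737084}{873352649}$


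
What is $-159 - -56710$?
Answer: $56551$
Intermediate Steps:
$-159 - -56710 = -159 + 56710 = 56551$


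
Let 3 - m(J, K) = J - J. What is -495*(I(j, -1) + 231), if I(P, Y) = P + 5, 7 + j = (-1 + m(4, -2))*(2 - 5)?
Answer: -110385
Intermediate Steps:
m(J, K) = 3 (m(J, K) = 3 - (J - J) = 3 - 1*0 = 3 + 0 = 3)
j = -13 (j = -7 + (-1 + 3)*(2 - 5) = -7 + 2*(-3) = -7 - 6 = -13)
I(P, Y) = 5 + P
-495*(I(j, -1) + 231) = -495*((5 - 13) + 231) = -495*(-8 + 231) = -495*223 = -110385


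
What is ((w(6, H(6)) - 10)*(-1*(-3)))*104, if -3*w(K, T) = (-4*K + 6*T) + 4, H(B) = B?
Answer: -4784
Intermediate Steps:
w(K, T) = -4/3 - 2*T + 4*K/3 (w(K, T) = -((-4*K + 6*T) + 4)/3 = -(4 - 4*K + 6*T)/3 = -4/3 - 2*T + 4*K/3)
((w(6, H(6)) - 10)*(-1*(-3)))*104 = (((-4/3 - 2*6 + (4/3)*6) - 10)*(-1*(-3)))*104 = (((-4/3 - 12 + 8) - 10)*3)*104 = ((-16/3 - 10)*3)*104 = -46/3*3*104 = -46*104 = -4784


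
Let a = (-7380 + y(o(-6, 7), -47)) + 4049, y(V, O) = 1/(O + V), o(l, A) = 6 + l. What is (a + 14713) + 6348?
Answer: 833309/47 ≈ 17730.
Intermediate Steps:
a = -156558/47 (a = (-7380 + 1/(-47 + (6 - 6))) + 4049 = (-7380 + 1/(-47 + 0)) + 4049 = (-7380 + 1/(-47)) + 4049 = (-7380 - 1/47) + 4049 = -346861/47 + 4049 = -156558/47 ≈ -3331.0)
(a + 14713) + 6348 = (-156558/47 + 14713) + 6348 = 534953/47 + 6348 = 833309/47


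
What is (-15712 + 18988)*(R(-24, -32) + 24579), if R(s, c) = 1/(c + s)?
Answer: 161041491/2 ≈ 8.0521e+7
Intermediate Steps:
(-15712 + 18988)*(R(-24, -32) + 24579) = (-15712 + 18988)*(1/(-32 - 24) + 24579) = 3276*(1/(-56) + 24579) = 3276*(-1/56 + 24579) = 3276*(1376423/56) = 161041491/2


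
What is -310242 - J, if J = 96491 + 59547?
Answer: -466280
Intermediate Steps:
J = 156038
-310242 - J = -310242 - 1*156038 = -310242 - 156038 = -466280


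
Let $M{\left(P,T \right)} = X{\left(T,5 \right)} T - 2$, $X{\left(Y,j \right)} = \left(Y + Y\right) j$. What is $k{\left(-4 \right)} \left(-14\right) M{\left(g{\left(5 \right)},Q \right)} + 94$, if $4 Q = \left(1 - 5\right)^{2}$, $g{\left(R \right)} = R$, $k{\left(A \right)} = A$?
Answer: $8942$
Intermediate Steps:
$X{\left(Y,j \right)} = 2 Y j$
$Q = 4$ ($Q = \frac{\left(1 - 5\right)^{2}}{4} = \frac{\left(-4\right)^{2}}{4} = \frac{1}{4} \cdot 16 = 4$)
$M{\left(P,T \right)} = -2 + 10 T^{2}$ ($M{\left(P,T \right)} = 2 T 5 T - 2 = 10 T T - 2 = 10 T^{2} - 2 = -2 + 10 T^{2}$)
$k{\left(-4 \right)} \left(-14\right) M{\left(g{\left(5 \right)},Q \right)} + 94 = \left(-4\right) \left(-14\right) \left(-2 + 10 \cdot 4^{2}\right) + 94 = 56 \left(-2 + 10 \cdot 16\right) + 94 = 56 \left(-2 + 160\right) + 94 = 56 \cdot 158 + 94 = 8848 + 94 = 8942$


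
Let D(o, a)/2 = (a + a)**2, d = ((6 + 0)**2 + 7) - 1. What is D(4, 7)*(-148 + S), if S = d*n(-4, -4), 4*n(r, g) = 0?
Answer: -58016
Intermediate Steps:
n(r, g) = 0 (n(r, g) = (1/4)*0 = 0)
d = 42 (d = (6**2 + 7) - 1 = (36 + 7) - 1 = 43 - 1 = 42)
D(o, a) = 8*a**2 (D(o, a) = 2*(a + a)**2 = 2*(2*a)**2 = 2*(4*a**2) = 8*a**2)
S = 0 (S = 42*0 = 0)
D(4, 7)*(-148 + S) = (8*7**2)*(-148 + 0) = (8*49)*(-148) = 392*(-148) = -58016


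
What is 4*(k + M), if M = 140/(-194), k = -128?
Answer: -49944/97 ≈ -514.89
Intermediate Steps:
M = -70/97 (M = 140*(-1/194) = -70/97 ≈ -0.72165)
4*(k + M) = 4*(-128 - 70/97) = 4*(-12486/97) = -49944/97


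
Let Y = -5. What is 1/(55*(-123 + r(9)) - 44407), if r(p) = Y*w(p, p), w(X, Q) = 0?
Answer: -1/51172 ≈ -1.9542e-5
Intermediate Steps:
r(p) = 0 (r(p) = -5*0 = 0)
1/(55*(-123 + r(9)) - 44407) = 1/(55*(-123 + 0) - 44407) = 1/(55*(-123) - 44407) = 1/(-6765 - 44407) = 1/(-51172) = -1/51172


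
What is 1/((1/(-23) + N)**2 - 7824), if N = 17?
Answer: -529/3986796 ≈ -0.00013269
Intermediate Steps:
1/((1/(-23) + N)**2 - 7824) = 1/((1/(-23) + 17)**2 - 7824) = 1/((-1/23 + 17)**2 - 7824) = 1/((390/23)**2 - 7824) = 1/(152100/529 - 7824) = 1/(-3986796/529) = -529/3986796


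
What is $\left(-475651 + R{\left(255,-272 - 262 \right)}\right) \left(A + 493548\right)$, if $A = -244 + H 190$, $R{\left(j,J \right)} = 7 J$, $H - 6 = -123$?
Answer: $-225827693786$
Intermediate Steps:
$H = -117$ ($H = 6 - 123 = -117$)
$A = -22474$ ($A = -244 - 22230 = -22474$)
$\left(-475651 + R{\left(255,-272 - 262 \right)}\right) \left(A + 493548\right) = \left(-475651 + 7 \left(-272 - 262\right)\right) \left(-22474 + 493548\right) = \left(-475651 + 7 \left(-272 - 262\right)\right) 471074 = \left(-475651 + 7 \left(-534\right)\right) 471074 = \left(-475651 - 3738\right) 471074 = \left(-479389\right) 471074 = -225827693786$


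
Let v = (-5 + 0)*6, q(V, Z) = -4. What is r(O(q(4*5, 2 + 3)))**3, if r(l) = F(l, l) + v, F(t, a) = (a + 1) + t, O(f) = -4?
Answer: -50653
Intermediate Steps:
F(t, a) = 1 + a + t (F(t, a) = (1 + a) + t = 1 + a + t)
v = -30 (v = -5*6 = -30)
r(l) = -29 + 2*l (r(l) = (1 + l + l) - 30 = (1 + 2*l) - 30 = -29 + 2*l)
r(O(q(4*5, 2 + 3)))**3 = (-29 + 2*(-4))**3 = (-29 - 8)**3 = (-37)**3 = -50653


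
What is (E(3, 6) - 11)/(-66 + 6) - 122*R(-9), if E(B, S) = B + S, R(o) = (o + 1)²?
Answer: -234239/30 ≈ -7808.0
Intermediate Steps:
R(o) = (1 + o)²
(E(3, 6) - 11)/(-66 + 6) - 122*R(-9) = ((3 + 6) - 11)/(-66 + 6) - 122*(1 - 9)² = (9 - 11)/(-60) - 122*(-8)² = -2*(-1/60) - 122*64 = 1/30 - 7808 = -234239/30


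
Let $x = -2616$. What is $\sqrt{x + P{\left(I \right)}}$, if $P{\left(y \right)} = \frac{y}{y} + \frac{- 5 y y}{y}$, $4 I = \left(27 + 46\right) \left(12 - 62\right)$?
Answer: $\frac{\sqrt{7790}}{2} \approx 44.13$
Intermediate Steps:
$I = - \frac{1825}{2}$ ($I = \frac{\left(27 + 46\right) \left(12 - 62\right)}{4} = \frac{73 \left(-50\right)}{4} = \frac{1}{4} \left(-3650\right) = - \frac{1825}{2} \approx -912.5$)
$P{\left(y \right)} = 1 - 5 y$ ($P{\left(y \right)} = 1 + \frac{\left(-5\right) y^{2}}{y} = 1 - 5 y$)
$\sqrt{x + P{\left(I \right)}} = \sqrt{-2616 + \left(1 - - \frac{9125}{2}\right)} = \sqrt{-2616 + \left(1 + \frac{9125}{2}\right)} = \sqrt{-2616 + \frac{9127}{2}} = \sqrt{\frac{3895}{2}} = \frac{\sqrt{7790}}{2}$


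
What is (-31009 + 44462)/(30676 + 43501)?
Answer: 13453/74177 ≈ 0.18136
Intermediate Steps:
(-31009 + 44462)/(30676 + 43501) = 13453/74177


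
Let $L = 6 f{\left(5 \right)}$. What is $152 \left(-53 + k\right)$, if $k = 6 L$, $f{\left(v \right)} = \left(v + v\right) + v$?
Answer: $74024$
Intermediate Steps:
$f{\left(v \right)} = 3 v$ ($f{\left(v \right)} = 2 v + v = 3 v$)
$L = 90$ ($L = 6 \cdot 3 \cdot 5 = 6 \cdot 15 = 90$)
$k = 540$ ($k = 6 \cdot 90 = 540$)
$152 \left(-53 + k\right) = 152 \left(-53 + 540\right) = 152 \cdot 487 = 74024$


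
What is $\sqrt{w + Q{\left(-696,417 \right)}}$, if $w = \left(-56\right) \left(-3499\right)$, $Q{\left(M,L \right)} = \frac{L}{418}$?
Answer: $\frac{\sqrt{34236293762}}{418} \approx 442.66$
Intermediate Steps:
$Q{\left(M,L \right)} = \frac{L}{418}$ ($Q{\left(M,L \right)} = L \frac{1}{418} = \frac{L}{418}$)
$w = 195944$
$\sqrt{w + Q{\left(-696,417 \right)}} = \sqrt{195944 + \frac{1}{418} \cdot 417} = \sqrt{195944 + \frac{417}{418}} = \sqrt{\frac{81905009}{418}} = \frac{\sqrt{34236293762}}{418}$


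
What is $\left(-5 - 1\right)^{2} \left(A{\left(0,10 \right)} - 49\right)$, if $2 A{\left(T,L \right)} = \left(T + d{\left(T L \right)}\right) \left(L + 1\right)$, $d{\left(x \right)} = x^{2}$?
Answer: $-1764$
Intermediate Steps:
$A{\left(T,L \right)} = \frac{\left(1 + L\right) \left(T + L^{2} T^{2}\right)}{2}$ ($A{\left(T,L \right)} = \frac{\left(T + \left(T L\right)^{2}\right) \left(L + 1\right)}{2} = \frac{\left(T + \left(L T\right)^{2}\right) \left(1 + L\right)}{2} = \frac{\left(T + L^{2} T^{2}\right) \left(1 + L\right)}{2} = \frac{\left(1 + L\right) \left(T + L^{2} T^{2}\right)}{2}$)
$\left(-5 - 1\right)^{2} \left(A{\left(0,10 \right)} - 49\right) = \left(-5 - 1\right)^{2} \left(\frac{1}{2} \cdot 0 \left(1 + 10 + 0 \cdot 10^{2} + 0 \cdot 10^{3}\right) - 49\right) = \left(-6\right)^{2} \left(\frac{1}{2} \cdot 0 \left(1 + 10 + 0 \cdot 100 + 0 \cdot 1000\right) - 49\right) = 36 \left(\frac{1}{2} \cdot 0 \left(1 + 10 + 0 + 0\right) - 49\right) = 36 \left(\frac{1}{2} \cdot 0 \cdot 11 - 49\right) = 36 \left(0 - 49\right) = 36 \left(-49\right) = -1764$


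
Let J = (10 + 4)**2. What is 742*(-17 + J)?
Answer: 132818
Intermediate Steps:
J = 196 (J = 14**2 = 196)
742*(-17 + J) = 742*(-17 + 196) = 742*179 = 132818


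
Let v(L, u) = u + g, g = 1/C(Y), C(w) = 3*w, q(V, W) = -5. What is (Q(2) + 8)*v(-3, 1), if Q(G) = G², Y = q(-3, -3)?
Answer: 56/5 ≈ 11.200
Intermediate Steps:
Y = -5
g = -1/15 (g = 1/(3*(-5)) = 1/(-15) = -1/15 ≈ -0.066667)
v(L, u) = -1/15 + u (v(L, u) = u - 1/15 = -1/15 + u)
(Q(2) + 8)*v(-3, 1) = (2² + 8)*(-1/15 + 1) = (4 + 8)*(14/15) = 12*(14/15) = 56/5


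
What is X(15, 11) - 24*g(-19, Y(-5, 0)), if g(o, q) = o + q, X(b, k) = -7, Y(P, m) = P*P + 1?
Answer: -175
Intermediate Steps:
Y(P, m) = 1 + P² (Y(P, m) = P² + 1 = 1 + P²)
X(15, 11) - 24*g(-19, Y(-5, 0)) = -7 - 24*(-19 + (1 + (-5)²)) = -7 - 24*(-19 + (1 + 25)) = -7 - 24*(-19 + 26) = -7 - 24*7 = -7 - 168 = -175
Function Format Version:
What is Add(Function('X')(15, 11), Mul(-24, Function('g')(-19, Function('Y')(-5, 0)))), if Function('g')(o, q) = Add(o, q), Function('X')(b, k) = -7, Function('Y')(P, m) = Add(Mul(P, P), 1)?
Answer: -175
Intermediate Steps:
Function('Y')(P, m) = Add(1, Pow(P, 2)) (Function('Y')(P, m) = Add(Pow(P, 2), 1) = Add(1, Pow(P, 2)))
Add(Function('X')(15, 11), Mul(-24, Function('g')(-19, Function('Y')(-5, 0)))) = Add(-7, Mul(-24, Add(-19, Add(1, Pow(-5, 2))))) = Add(-7, Mul(-24, Add(-19, Add(1, 25)))) = Add(-7, Mul(-24, Add(-19, 26))) = Add(-7, Mul(-24, 7)) = Add(-7, -168) = -175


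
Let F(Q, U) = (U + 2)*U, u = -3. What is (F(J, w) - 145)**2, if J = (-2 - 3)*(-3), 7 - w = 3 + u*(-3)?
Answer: 16900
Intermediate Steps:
w = -5 (w = 7 - (3 - 3*(-3)) = 7 - (3 + 9) = 7 - 1*12 = 7 - 12 = -5)
J = 15 (J = -5*(-3) = 15)
F(Q, U) = U*(2 + U) (F(Q, U) = (2 + U)*U = U*(2 + U))
(F(J, w) - 145)**2 = (-5*(2 - 5) - 145)**2 = (-5*(-3) - 145)**2 = (15 - 145)**2 = (-130)**2 = 16900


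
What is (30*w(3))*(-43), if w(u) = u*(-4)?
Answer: 15480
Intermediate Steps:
w(u) = -4*u
(30*w(3))*(-43) = (30*(-4*3))*(-43) = (30*(-12))*(-43) = -360*(-43) = 15480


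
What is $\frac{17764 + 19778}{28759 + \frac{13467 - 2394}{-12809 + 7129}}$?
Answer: $\frac{213238560}{163340047} \approx 1.3055$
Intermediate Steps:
$\frac{17764 + 19778}{28759 + \frac{13467 - 2394}{-12809 + 7129}} = \frac{37542}{28759 + \frac{11073}{-5680}} = \frac{37542}{28759 + 11073 \left(- \frac{1}{5680}\right)} = \frac{37542}{28759 - \frac{11073}{5680}} = \frac{37542}{\frac{163340047}{5680}} = 37542 \cdot \frac{5680}{163340047} = \frac{213238560}{163340047}$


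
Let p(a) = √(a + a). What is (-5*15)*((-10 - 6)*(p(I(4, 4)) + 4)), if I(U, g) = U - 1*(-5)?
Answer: 4800 + 3600*√2 ≈ 9891.2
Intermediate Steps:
I(U, g) = 5 + U (I(U, g) = U + 5 = 5 + U)
p(a) = √2*√a (p(a) = √(2*a) = √2*√a)
(-5*15)*((-10 - 6)*(p(I(4, 4)) + 4)) = (-5*15)*((-10 - 6)*(√2*√(5 + 4) + 4)) = -(-1200)*(√2*√9 + 4) = -(-1200)*(√2*3 + 4) = -(-1200)*(3*√2 + 4) = -(-1200)*(4 + 3*√2) = -75*(-64 - 48*√2) = 4800 + 3600*√2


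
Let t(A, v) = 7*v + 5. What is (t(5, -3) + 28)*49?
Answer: 588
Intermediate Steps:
t(A, v) = 5 + 7*v
(t(5, -3) + 28)*49 = ((5 + 7*(-3)) + 28)*49 = ((5 - 21) + 28)*49 = (-16 + 28)*49 = 12*49 = 588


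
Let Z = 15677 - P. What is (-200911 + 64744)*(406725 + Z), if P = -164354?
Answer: -79896804252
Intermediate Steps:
Z = 180031 (Z = 15677 - 1*(-164354) = 15677 + 164354 = 180031)
(-200911 + 64744)*(406725 + Z) = (-200911 + 64744)*(406725 + 180031) = -136167*586756 = -79896804252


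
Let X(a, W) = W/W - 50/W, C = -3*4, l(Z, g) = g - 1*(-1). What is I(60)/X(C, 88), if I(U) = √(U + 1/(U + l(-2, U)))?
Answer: 4*√7261/19 ≈ 17.939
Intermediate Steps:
l(Z, g) = 1 + g (l(Z, g) = g + 1 = 1 + g)
C = -12
X(a, W) = 1 - 50/W
I(U) = √(U + 1/(1 + 2*U)) (I(U) = √(U + 1/(U + (1 + U))) = √(U + 1/(1 + 2*U)))
I(60)/X(C, 88) = √((1 + 60*(1 + 2*60))/(1 + 2*60))/(((-50 + 88)/88)) = √((1 + 60*(1 + 120))/(1 + 120))/(((1/88)*38)) = √((1 + 60*121)/121)/(19/44) = √((1 + 7260)/121)*(44/19) = √((1/121)*7261)*(44/19) = √(7261/121)*(44/19) = (√7261/11)*(44/19) = 4*√7261/19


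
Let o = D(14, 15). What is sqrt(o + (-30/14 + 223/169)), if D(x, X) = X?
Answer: sqrt(117397)/91 ≈ 3.7652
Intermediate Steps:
o = 15
sqrt(o + (-30/14 + 223/169)) = sqrt(15 + (-30/14 + 223/169)) = sqrt(15 + (-30*1/14 + 223*(1/169))) = sqrt(15 + (-15/7 + 223/169)) = sqrt(15 - 974/1183) = sqrt(16771/1183) = sqrt(117397)/91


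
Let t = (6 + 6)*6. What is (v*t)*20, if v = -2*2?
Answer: -5760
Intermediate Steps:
t = 72 (t = 12*6 = 72)
v = -4
(v*t)*20 = -4*72*20 = -288*20 = -5760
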